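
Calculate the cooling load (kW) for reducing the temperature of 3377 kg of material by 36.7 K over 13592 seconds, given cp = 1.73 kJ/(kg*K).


Q = m * cp * dT / t
Q = 3377 * 1.73 * 36.7 / 13592
Q = 15.775 kW

15.775


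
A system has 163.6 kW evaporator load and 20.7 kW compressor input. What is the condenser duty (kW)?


Q_cond = Q_evap + W
Q_cond = 163.6 + 20.7
Q_cond = 184.3 kW

184.3


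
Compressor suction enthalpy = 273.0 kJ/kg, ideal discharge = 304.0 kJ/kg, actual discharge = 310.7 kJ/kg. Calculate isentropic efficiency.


dh_ideal = 304.0 - 273.0 = 31.0 kJ/kg
dh_actual = 310.7 - 273.0 = 37.7 kJ/kg
eta_s = dh_ideal / dh_actual = 31.0 / 37.7
eta_s = 0.8223

0.8223


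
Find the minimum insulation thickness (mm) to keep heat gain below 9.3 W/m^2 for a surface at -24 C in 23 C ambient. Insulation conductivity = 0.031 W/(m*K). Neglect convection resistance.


dT = 23 - (-24) = 47 K
thickness = k * dT / q_max * 1000
thickness = 0.031 * 47 / 9.3 * 1000
thickness = 156.7 mm

156.7


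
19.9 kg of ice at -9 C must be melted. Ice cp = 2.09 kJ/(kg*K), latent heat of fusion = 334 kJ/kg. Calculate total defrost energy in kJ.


Sensible heat = cp * dT = 2.09 * 9 = 18.81 kJ/kg
Total per kg = 18.81 + 334 = 352.81 kJ/kg
Q = m * total = 19.9 * 352.81
Q = 7020.9 kJ

7020.9


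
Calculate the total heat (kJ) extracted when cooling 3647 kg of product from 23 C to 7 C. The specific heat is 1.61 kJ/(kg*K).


dT = 23 - (7) = 16 K
Q = m * cp * dT = 3647 * 1.61 * 16
Q = 93947 kJ

93947


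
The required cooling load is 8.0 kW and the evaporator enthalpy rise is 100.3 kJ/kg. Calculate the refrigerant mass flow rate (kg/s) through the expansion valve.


m_dot = Q / dh
m_dot = 8.0 / 100.3
m_dot = 0.0798 kg/s

0.0798


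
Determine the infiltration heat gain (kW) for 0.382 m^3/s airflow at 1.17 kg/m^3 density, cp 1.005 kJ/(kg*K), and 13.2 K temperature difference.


Q = V_dot * rho * cp * dT
Q = 0.382 * 1.17 * 1.005 * 13.2
Q = 5.929 kW

5.929


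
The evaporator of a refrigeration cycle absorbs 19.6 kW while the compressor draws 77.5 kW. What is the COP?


COP = Q_evap / W
COP = 19.6 / 77.5
COP = 0.253

0.253


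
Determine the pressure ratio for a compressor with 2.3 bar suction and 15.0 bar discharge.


PR = P_high / P_low
PR = 15.0 / 2.3
PR = 6.522

6.522


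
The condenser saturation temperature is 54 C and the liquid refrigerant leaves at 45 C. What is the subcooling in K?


Subcooling = T_cond - T_liquid
Subcooling = 54 - 45
Subcooling = 9 K

9


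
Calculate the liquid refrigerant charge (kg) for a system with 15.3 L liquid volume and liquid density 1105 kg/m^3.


Charge = V * rho / 1000
Charge = 15.3 * 1105 / 1000
Charge = 16.91 kg

16.91


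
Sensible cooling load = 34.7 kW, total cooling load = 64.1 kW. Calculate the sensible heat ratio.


SHR = Q_sensible / Q_total
SHR = 34.7 / 64.1
SHR = 0.541

0.541


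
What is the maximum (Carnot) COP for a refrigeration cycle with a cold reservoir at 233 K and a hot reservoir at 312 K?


dT = 312 - 233 = 79 K
COP_carnot = T_cold / dT = 233 / 79
COP_carnot = 2.949

2.949


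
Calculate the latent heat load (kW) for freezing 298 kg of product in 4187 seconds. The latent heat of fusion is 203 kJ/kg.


Q_lat = m * h_fg / t
Q_lat = 298 * 203 / 4187
Q_lat = 14.45 kW

14.45


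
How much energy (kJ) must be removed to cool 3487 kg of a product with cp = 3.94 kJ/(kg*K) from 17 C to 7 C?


dT = 17 - (7) = 10 K
Q = m * cp * dT = 3487 * 3.94 * 10
Q = 137388 kJ

137388


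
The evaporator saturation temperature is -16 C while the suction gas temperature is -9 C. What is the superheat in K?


Superheat = T_suction - T_evap
Superheat = -9 - (-16)
Superheat = 7 K

7


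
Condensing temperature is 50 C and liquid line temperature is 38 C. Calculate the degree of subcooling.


Subcooling = T_cond - T_liquid
Subcooling = 50 - 38
Subcooling = 12 K

12


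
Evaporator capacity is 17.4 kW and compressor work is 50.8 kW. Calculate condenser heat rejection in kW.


Q_cond = Q_evap + W
Q_cond = 17.4 + 50.8
Q_cond = 68.2 kW

68.2


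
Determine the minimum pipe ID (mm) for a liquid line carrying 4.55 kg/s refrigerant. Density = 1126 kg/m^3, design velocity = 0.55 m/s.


A = m_dot / (rho * v) = 4.55 / (1126 * 0.55) = 0.007347004683 m^2
d = sqrt(4*A/pi) * 1000
d = 96.7 mm

96.7


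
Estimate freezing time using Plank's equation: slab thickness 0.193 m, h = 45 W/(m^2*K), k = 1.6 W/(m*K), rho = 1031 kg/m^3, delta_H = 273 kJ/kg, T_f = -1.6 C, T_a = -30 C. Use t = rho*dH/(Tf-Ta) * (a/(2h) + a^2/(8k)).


dT = -1.6 - (-30) = 28.4 K
term1 = a/(2h) = 0.193/(2*45) = 0.002144444444
term2 = a^2/(8k) = 0.193^2/(8*1.6) = 0.002910078125
t = rho*dH*1000/dT * (term1 + term2)
t = 1031*273*1000/28.4 * (0.002144444444 + 0.002910078125)
t = 50094 s

50094


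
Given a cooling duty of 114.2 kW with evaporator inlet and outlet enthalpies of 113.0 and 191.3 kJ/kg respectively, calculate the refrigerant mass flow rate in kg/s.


dh = 191.3 - 113.0 = 78.3 kJ/kg
m_dot = Q / dh = 114.2 / 78.3 = 1.4585 kg/s

1.4585


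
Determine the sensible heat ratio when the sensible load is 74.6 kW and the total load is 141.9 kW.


SHR = Q_sensible / Q_total
SHR = 74.6 / 141.9
SHR = 0.526

0.526


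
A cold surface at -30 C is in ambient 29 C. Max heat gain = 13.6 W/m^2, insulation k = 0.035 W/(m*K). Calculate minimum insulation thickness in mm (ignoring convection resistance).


dT = 29 - (-30) = 59 K
thickness = k * dT / q_max * 1000
thickness = 0.035 * 59 / 13.6 * 1000
thickness = 151.8 mm

151.8


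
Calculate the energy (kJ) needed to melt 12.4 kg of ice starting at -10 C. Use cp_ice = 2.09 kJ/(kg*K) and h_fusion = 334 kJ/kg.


Sensible heat = cp * dT = 2.09 * 10 = 20.9 kJ/kg
Total per kg = 20.9 + 334 = 354.9 kJ/kg
Q = m * total = 12.4 * 354.9
Q = 4400.8 kJ

4400.8


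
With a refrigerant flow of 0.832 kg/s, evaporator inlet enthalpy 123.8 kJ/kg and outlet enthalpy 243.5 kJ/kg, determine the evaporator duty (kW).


dh = 243.5 - 123.8 = 119.7 kJ/kg
Q_evap = m_dot * dh = 0.832 * 119.7
Q_evap = 99.59 kW

99.59


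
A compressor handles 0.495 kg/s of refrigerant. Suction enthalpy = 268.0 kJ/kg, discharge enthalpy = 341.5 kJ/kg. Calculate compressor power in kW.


dh = 341.5 - 268.0 = 73.5 kJ/kg
W = m_dot * dh = 0.495 * 73.5 = 36.38 kW

36.38


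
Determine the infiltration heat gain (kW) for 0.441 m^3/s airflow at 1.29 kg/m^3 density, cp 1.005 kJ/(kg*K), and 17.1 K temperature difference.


Q = V_dot * rho * cp * dT
Q = 0.441 * 1.29 * 1.005 * 17.1
Q = 9.777 kW

9.777


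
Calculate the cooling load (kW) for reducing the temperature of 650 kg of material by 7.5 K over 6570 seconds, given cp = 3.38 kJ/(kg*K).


Q = m * cp * dT / t
Q = 650 * 3.38 * 7.5 / 6570
Q = 2.508 kW

2.508


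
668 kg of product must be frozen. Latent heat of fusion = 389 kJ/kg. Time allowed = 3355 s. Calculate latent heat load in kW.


Q_lat = m * h_fg / t
Q_lat = 668 * 389 / 3355
Q_lat = 77.45 kW

77.45


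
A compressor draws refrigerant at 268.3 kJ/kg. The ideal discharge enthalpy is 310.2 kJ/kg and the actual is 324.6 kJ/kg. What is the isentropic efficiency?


dh_ideal = 310.2 - 268.3 = 41.9 kJ/kg
dh_actual = 324.6 - 268.3 = 56.3 kJ/kg
eta_s = dh_ideal / dh_actual = 41.9 / 56.3
eta_s = 0.7442

0.7442


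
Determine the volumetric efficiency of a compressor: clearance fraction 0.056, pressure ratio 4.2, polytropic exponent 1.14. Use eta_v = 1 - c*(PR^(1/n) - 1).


PR^(1/n) = 4.2^(1/1.14) = 3.52135576
eta_v = 1 - 0.056 * (3.52135576 - 1)
eta_v = 0.8588

0.8588


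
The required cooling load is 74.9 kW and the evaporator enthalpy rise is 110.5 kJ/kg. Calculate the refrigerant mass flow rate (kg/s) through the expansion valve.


m_dot = Q / dh
m_dot = 74.9 / 110.5
m_dot = 0.6778 kg/s

0.6778


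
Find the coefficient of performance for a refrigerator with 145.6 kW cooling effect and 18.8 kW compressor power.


COP = Q_evap / W
COP = 145.6 / 18.8
COP = 7.745

7.745


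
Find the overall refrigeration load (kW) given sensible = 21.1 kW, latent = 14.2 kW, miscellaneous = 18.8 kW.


Q_total = Q_s + Q_l + Q_misc
Q_total = 21.1 + 14.2 + 18.8
Q_total = 54.1 kW

54.1


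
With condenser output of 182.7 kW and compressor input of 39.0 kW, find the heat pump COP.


COP_hp = Q_cond / W
COP_hp = 182.7 / 39.0
COP_hp = 4.685

4.685


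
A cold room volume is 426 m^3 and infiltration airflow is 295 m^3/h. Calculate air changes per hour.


ACH = flow / volume
ACH = 295 / 426
ACH = 0.692

0.692


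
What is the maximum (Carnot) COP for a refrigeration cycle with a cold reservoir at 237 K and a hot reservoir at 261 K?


dT = 261 - 237 = 24 K
COP_carnot = T_cold / dT = 237 / 24
COP_carnot = 9.875

9.875


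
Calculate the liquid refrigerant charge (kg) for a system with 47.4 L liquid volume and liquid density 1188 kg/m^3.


Charge = V * rho / 1000
Charge = 47.4 * 1188 / 1000
Charge = 56.31 kg

56.31


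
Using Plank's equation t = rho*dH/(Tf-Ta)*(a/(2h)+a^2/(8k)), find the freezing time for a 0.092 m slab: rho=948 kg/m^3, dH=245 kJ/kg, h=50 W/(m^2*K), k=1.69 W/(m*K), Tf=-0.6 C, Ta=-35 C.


dT = -0.6 - (-35) = 34.4 K
term1 = a/(2h) = 0.092/(2*50) = 0.00092
term2 = a^2/(8k) = 0.092^2/(8*1.69) = 0.000626035503
t = rho*dH*1000/dT * (term1 + term2)
t = 948*245*1000/34.4 * (0.00092 + 0.000626035503)
t = 10438 s

10438


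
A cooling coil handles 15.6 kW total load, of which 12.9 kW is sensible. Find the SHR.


SHR = Q_sensible / Q_total
SHR = 12.9 / 15.6
SHR = 0.827

0.827


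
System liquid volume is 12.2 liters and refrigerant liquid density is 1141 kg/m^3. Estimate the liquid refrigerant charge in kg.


Charge = V * rho / 1000
Charge = 12.2 * 1141 / 1000
Charge = 13.92 kg

13.92


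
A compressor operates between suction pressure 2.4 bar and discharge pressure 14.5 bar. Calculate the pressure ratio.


PR = P_high / P_low
PR = 14.5 / 2.4
PR = 6.042

6.042


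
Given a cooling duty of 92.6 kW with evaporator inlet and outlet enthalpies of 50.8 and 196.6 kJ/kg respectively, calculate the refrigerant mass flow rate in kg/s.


dh = 196.6 - 50.8 = 145.8 kJ/kg
m_dot = Q / dh = 92.6 / 145.8 = 0.6351 kg/s

0.6351


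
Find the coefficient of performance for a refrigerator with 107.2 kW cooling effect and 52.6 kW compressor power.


COP = Q_evap / W
COP = 107.2 / 52.6
COP = 2.038

2.038


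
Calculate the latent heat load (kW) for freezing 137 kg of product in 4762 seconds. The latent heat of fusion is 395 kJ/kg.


Q_lat = m * h_fg / t
Q_lat = 137 * 395 / 4762
Q_lat = 11.36 kW

11.36


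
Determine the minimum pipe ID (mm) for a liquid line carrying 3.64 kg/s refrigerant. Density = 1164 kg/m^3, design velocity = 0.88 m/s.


A = m_dot / (rho * v) = 3.64 / (1164 * 0.88) = 0.003553577007 m^2
d = sqrt(4*A/pi) * 1000
d = 67.3 mm

67.3


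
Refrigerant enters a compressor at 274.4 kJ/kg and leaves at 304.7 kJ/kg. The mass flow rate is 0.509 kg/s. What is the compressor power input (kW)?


dh = 304.7 - 274.4 = 30.3 kJ/kg
W = m_dot * dh = 0.509 * 30.3 = 15.42 kW

15.42


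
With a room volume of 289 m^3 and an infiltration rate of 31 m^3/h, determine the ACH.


ACH = flow / volume
ACH = 31 / 289
ACH = 0.107

0.107


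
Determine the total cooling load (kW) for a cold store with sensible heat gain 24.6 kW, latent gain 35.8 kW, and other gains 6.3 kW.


Q_total = Q_s + Q_l + Q_misc
Q_total = 24.6 + 35.8 + 6.3
Q_total = 66.7 kW

66.7


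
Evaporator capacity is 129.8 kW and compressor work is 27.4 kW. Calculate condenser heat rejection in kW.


Q_cond = Q_evap + W
Q_cond = 129.8 + 27.4
Q_cond = 157.2 kW

157.2


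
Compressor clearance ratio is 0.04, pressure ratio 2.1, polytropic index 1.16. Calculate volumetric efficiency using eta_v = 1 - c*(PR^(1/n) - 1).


PR^(1/n) = 2.1^(1/1.16) = 1.89572464
eta_v = 1 - 0.04 * (1.89572464 - 1)
eta_v = 0.9642

0.9642


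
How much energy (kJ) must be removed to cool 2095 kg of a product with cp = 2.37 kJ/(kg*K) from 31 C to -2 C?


dT = 31 - (-2) = 33 K
Q = m * cp * dT = 2095 * 2.37 * 33
Q = 163850 kJ

163850


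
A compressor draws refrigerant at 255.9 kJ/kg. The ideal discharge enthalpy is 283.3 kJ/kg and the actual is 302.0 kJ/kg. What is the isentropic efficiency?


dh_ideal = 283.3 - 255.9 = 27.4 kJ/kg
dh_actual = 302.0 - 255.9 = 46.1 kJ/kg
eta_s = dh_ideal / dh_actual = 27.4 / 46.1
eta_s = 0.5944

0.5944


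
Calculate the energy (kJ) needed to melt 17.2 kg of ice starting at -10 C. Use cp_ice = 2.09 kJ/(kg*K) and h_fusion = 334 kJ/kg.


Sensible heat = cp * dT = 2.09 * 10 = 20.9 kJ/kg
Total per kg = 20.9 + 334 = 354.9 kJ/kg
Q = m * total = 17.2 * 354.9
Q = 6104.3 kJ

6104.3


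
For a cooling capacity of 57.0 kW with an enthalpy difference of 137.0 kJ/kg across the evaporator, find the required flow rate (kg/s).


m_dot = Q / dh
m_dot = 57.0 / 137.0
m_dot = 0.4161 kg/s

0.4161


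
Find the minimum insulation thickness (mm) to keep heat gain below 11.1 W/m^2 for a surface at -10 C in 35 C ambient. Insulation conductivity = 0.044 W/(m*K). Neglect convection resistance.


dT = 35 - (-10) = 45 K
thickness = k * dT / q_max * 1000
thickness = 0.044 * 45 / 11.1 * 1000
thickness = 178.4 mm

178.4


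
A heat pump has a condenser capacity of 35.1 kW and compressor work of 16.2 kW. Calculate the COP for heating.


COP_hp = Q_cond / W
COP_hp = 35.1 / 16.2
COP_hp = 2.167

2.167


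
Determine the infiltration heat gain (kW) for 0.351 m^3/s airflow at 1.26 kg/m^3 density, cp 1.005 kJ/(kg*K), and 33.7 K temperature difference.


Q = V_dot * rho * cp * dT
Q = 0.351 * 1.26 * 1.005 * 33.7
Q = 14.979 kW

14.979


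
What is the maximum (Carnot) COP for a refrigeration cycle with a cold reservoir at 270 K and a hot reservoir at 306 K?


dT = 306 - 270 = 36 K
COP_carnot = T_cold / dT = 270 / 36
COP_carnot = 7.5

7.5


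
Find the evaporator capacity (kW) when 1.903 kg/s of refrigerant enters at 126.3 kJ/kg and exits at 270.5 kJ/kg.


dh = 270.5 - 126.3 = 144.2 kJ/kg
Q_evap = m_dot * dh = 1.903 * 144.2
Q_evap = 274.41 kW

274.41


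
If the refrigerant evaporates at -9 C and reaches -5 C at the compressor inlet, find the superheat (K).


Superheat = T_suction - T_evap
Superheat = -5 - (-9)
Superheat = 4 K

4


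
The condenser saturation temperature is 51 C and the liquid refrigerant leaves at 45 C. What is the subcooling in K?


Subcooling = T_cond - T_liquid
Subcooling = 51 - 45
Subcooling = 6 K

6


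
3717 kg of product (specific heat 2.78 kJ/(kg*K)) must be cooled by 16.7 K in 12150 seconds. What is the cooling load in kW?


Q = m * cp * dT / t
Q = 3717 * 2.78 * 16.7 / 12150
Q = 14.203 kW

14.203


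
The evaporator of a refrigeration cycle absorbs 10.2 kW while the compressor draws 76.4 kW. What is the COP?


COP = Q_evap / W
COP = 10.2 / 76.4
COP = 0.134

0.134


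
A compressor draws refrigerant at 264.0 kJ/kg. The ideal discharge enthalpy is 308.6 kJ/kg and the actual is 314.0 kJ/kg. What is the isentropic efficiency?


dh_ideal = 308.6 - 264.0 = 44.6 kJ/kg
dh_actual = 314.0 - 264.0 = 50.0 kJ/kg
eta_s = dh_ideal / dh_actual = 44.6 / 50.0
eta_s = 0.892

0.892


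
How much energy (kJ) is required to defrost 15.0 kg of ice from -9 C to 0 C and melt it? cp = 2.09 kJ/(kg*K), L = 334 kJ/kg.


Sensible heat = cp * dT = 2.09 * 9 = 18.81 kJ/kg
Total per kg = 18.81 + 334 = 352.81 kJ/kg
Q = m * total = 15.0 * 352.81
Q = 5292.2 kJ

5292.2


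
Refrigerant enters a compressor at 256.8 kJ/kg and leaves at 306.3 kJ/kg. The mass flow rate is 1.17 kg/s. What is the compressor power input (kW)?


dh = 306.3 - 256.8 = 49.5 kJ/kg
W = m_dot * dh = 1.17 * 49.5 = 57.92 kW

57.92


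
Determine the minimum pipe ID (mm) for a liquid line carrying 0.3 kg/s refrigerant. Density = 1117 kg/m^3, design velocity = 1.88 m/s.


A = m_dot / (rho * v) = 0.3 / (1117 * 1.88) = 0.000142859864 m^2
d = sqrt(4*A/pi) * 1000
d = 13.5 mm

13.5


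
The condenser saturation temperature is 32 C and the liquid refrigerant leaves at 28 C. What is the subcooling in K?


Subcooling = T_cond - T_liquid
Subcooling = 32 - 28
Subcooling = 4 K

4


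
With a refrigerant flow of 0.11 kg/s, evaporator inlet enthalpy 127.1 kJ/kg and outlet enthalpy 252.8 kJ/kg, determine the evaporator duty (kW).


dh = 252.8 - 127.1 = 125.7 kJ/kg
Q_evap = m_dot * dh = 0.11 * 125.7
Q_evap = 13.83 kW

13.83


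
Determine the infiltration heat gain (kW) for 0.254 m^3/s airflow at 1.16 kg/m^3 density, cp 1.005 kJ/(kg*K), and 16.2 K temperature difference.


Q = V_dot * rho * cp * dT
Q = 0.254 * 1.16 * 1.005 * 16.2
Q = 4.797 kW

4.797


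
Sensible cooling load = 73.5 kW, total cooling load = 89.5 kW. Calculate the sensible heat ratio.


SHR = Q_sensible / Q_total
SHR = 73.5 / 89.5
SHR = 0.821

0.821


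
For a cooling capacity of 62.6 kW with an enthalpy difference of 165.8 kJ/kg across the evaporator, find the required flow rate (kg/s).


m_dot = Q / dh
m_dot = 62.6 / 165.8
m_dot = 0.3776 kg/s

0.3776


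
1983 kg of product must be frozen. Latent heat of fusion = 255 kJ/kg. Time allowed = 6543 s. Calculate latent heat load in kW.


Q_lat = m * h_fg / t
Q_lat = 1983 * 255 / 6543
Q_lat = 77.28 kW

77.28


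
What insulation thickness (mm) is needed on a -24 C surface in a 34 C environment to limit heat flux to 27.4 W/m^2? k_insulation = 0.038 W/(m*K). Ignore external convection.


dT = 34 - (-24) = 58 K
thickness = k * dT / q_max * 1000
thickness = 0.038 * 58 / 27.4 * 1000
thickness = 80.4 mm

80.4


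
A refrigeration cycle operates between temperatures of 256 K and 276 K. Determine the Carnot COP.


dT = 276 - 256 = 20 K
COP_carnot = T_cold / dT = 256 / 20
COP_carnot = 12.8

12.8


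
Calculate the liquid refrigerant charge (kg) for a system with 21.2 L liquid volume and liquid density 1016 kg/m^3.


Charge = V * rho / 1000
Charge = 21.2 * 1016 / 1000
Charge = 21.54 kg

21.54


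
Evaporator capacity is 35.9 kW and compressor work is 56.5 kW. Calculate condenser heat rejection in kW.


Q_cond = Q_evap + W
Q_cond = 35.9 + 56.5
Q_cond = 92.4 kW

92.4


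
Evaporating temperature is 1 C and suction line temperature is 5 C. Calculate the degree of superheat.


Superheat = T_suction - T_evap
Superheat = 5 - (1)
Superheat = 4 K

4


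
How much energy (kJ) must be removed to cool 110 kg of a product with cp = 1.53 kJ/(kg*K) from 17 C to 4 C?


dT = 17 - (4) = 13 K
Q = m * cp * dT = 110 * 1.53 * 13
Q = 2188 kJ

2188


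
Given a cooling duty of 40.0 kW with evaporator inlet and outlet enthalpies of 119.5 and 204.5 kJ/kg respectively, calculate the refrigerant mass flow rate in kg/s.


dh = 204.5 - 119.5 = 85.0 kJ/kg
m_dot = Q / dh = 40.0 / 85.0 = 0.4706 kg/s

0.4706


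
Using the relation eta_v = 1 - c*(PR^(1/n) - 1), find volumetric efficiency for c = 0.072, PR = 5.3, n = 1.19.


PR^(1/n) = 5.3^(1/1.19) = 4.06102053
eta_v = 1 - 0.072 * (4.06102053 - 1)
eta_v = 0.7796

0.7796


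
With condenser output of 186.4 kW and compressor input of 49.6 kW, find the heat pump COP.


COP_hp = Q_cond / W
COP_hp = 186.4 / 49.6
COP_hp = 3.758

3.758


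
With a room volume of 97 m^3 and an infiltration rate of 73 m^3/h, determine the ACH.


ACH = flow / volume
ACH = 73 / 97
ACH = 0.753

0.753


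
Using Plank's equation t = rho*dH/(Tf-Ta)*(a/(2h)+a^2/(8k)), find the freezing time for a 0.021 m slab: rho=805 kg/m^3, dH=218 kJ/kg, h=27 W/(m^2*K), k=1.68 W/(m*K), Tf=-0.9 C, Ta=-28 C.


dT = -0.9 - (-28) = 27.1 K
term1 = a/(2h) = 0.021/(2*27) = 0.0003888888889
term2 = a^2/(8k) = 0.021^2/(8*1.68) = 0.0000328125
t = rho*dH*1000/dT * (term1 + term2)
t = 805*218*1000/27.1 * (0.0003888888889 + 0.0000328125)
t = 2731 s

2731


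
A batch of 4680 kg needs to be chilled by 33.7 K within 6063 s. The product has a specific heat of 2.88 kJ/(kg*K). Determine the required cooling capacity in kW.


Q = m * cp * dT / t
Q = 4680 * 2.88 * 33.7 / 6063
Q = 74.917 kW

74.917


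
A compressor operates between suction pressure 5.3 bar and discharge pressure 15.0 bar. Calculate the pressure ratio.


PR = P_high / P_low
PR = 15.0 / 5.3
PR = 2.83

2.83


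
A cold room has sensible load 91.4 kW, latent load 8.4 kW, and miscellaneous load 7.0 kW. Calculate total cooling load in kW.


Q_total = Q_s + Q_l + Q_misc
Q_total = 91.4 + 8.4 + 7.0
Q_total = 106.8 kW

106.8


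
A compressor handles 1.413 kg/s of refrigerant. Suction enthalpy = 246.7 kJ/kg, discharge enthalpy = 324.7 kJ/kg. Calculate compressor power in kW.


dh = 324.7 - 246.7 = 78.0 kJ/kg
W = m_dot * dh = 1.413 * 78.0 = 110.21 kW

110.21


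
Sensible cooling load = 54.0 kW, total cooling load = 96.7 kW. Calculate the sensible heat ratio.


SHR = Q_sensible / Q_total
SHR = 54.0 / 96.7
SHR = 0.558

0.558


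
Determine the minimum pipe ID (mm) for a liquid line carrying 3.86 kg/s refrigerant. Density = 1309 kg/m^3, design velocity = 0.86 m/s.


A = m_dot / (rho * v) = 3.86 / (1309 * 0.86) = 0.003428855686 m^2
d = sqrt(4*A/pi) * 1000
d = 66.1 mm

66.1


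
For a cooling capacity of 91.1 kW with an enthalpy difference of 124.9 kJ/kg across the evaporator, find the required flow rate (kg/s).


m_dot = Q / dh
m_dot = 91.1 / 124.9
m_dot = 0.7294 kg/s

0.7294


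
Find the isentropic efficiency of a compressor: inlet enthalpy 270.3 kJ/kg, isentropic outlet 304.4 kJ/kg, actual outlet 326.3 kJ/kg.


dh_ideal = 304.4 - 270.3 = 34.1 kJ/kg
dh_actual = 326.3 - 270.3 = 56.0 kJ/kg
eta_s = dh_ideal / dh_actual = 34.1 / 56.0
eta_s = 0.6089

0.6089


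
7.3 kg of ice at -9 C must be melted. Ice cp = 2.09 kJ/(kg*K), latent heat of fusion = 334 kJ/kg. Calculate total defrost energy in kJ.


Sensible heat = cp * dT = 2.09 * 9 = 18.81 kJ/kg
Total per kg = 18.81 + 334 = 352.81 kJ/kg
Q = m * total = 7.3 * 352.81
Q = 2575.5 kJ

2575.5


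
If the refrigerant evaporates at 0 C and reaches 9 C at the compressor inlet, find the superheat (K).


Superheat = T_suction - T_evap
Superheat = 9 - (0)
Superheat = 9 K

9


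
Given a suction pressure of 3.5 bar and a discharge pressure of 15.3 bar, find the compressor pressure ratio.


PR = P_high / P_low
PR = 15.3 / 3.5
PR = 4.371

4.371


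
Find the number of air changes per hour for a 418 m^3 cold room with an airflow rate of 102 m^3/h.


ACH = flow / volume
ACH = 102 / 418
ACH = 0.244

0.244


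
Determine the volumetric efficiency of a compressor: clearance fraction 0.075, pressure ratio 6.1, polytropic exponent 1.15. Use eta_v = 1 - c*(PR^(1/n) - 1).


PR^(1/n) = 6.1^(1/1.15) = 4.81831855
eta_v = 1 - 0.075 * (4.81831855 - 1)
eta_v = 0.7136

0.7136


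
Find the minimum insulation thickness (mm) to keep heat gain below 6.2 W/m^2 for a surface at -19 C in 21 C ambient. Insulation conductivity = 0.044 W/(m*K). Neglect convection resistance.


dT = 21 - (-19) = 40 K
thickness = k * dT / q_max * 1000
thickness = 0.044 * 40 / 6.2 * 1000
thickness = 283.9 mm

283.9


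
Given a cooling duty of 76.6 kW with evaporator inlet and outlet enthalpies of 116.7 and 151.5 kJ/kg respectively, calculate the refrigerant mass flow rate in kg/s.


dh = 151.5 - 116.7 = 34.8 kJ/kg
m_dot = Q / dh = 76.6 / 34.8 = 2.2011 kg/s

2.2011


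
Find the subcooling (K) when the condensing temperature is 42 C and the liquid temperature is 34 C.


Subcooling = T_cond - T_liquid
Subcooling = 42 - 34
Subcooling = 8 K

8


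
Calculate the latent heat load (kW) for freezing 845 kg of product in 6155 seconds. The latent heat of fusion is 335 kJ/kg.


Q_lat = m * h_fg / t
Q_lat = 845 * 335 / 6155
Q_lat = 45.99 kW

45.99


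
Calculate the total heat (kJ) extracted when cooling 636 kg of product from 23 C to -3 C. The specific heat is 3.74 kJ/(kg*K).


dT = 23 - (-3) = 26 K
Q = m * cp * dT = 636 * 3.74 * 26
Q = 61845 kJ

61845


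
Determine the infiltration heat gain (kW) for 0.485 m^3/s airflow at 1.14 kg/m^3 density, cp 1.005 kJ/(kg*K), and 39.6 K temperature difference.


Q = V_dot * rho * cp * dT
Q = 0.485 * 1.14 * 1.005 * 39.6
Q = 22.004 kW

22.004


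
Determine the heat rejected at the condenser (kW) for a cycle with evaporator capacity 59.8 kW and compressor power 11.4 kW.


Q_cond = Q_evap + W
Q_cond = 59.8 + 11.4
Q_cond = 71.2 kW

71.2


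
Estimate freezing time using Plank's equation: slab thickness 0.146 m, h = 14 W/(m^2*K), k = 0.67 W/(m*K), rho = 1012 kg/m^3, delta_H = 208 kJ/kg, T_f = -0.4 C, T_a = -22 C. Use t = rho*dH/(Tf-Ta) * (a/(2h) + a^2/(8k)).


dT = -0.4 - (-22) = 21.6 K
term1 = a/(2h) = 0.146/(2*14) = 0.005214285714
term2 = a^2/(8k) = 0.146^2/(8*0.67) = 0.003976865672
t = rho*dH*1000/dT * (term1 + term2)
t = 1012*208*1000/21.6 * (0.005214285714 + 0.003976865672)
t = 89569 s

89569


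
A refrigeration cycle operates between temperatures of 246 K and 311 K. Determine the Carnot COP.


dT = 311 - 246 = 65 K
COP_carnot = T_cold / dT = 246 / 65
COP_carnot = 3.785

3.785


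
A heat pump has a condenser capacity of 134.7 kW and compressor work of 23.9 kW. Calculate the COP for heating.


COP_hp = Q_cond / W
COP_hp = 134.7 / 23.9
COP_hp = 5.636

5.636


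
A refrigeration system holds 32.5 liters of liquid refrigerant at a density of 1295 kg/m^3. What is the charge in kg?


Charge = V * rho / 1000
Charge = 32.5 * 1295 / 1000
Charge = 42.09 kg

42.09


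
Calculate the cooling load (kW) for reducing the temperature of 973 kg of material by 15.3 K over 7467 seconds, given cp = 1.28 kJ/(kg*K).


Q = m * cp * dT / t
Q = 973 * 1.28 * 15.3 / 7467
Q = 2.552 kW

2.552


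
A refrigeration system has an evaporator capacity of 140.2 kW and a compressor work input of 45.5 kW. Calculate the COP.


COP = Q_evap / W
COP = 140.2 / 45.5
COP = 3.081

3.081


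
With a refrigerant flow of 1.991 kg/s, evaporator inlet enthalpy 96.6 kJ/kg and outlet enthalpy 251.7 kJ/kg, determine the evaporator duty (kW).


dh = 251.7 - 96.6 = 155.1 kJ/kg
Q_evap = m_dot * dh = 1.991 * 155.1
Q_evap = 308.8 kW

308.8


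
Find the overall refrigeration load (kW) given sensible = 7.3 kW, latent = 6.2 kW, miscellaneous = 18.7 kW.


Q_total = Q_s + Q_l + Q_misc
Q_total = 7.3 + 6.2 + 18.7
Q_total = 32.2 kW

32.2


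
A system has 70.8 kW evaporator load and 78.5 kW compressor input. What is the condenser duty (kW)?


Q_cond = Q_evap + W
Q_cond = 70.8 + 78.5
Q_cond = 149.3 kW

149.3


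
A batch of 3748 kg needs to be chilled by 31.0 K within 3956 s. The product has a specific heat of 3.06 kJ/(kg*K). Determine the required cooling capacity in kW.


Q = m * cp * dT / t
Q = 3748 * 3.06 * 31.0 / 3956
Q = 89.872 kW

89.872


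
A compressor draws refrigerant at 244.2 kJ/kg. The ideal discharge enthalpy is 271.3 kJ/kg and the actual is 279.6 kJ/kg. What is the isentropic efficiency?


dh_ideal = 271.3 - 244.2 = 27.1 kJ/kg
dh_actual = 279.6 - 244.2 = 35.4 kJ/kg
eta_s = dh_ideal / dh_actual = 27.1 / 35.4
eta_s = 0.7655

0.7655


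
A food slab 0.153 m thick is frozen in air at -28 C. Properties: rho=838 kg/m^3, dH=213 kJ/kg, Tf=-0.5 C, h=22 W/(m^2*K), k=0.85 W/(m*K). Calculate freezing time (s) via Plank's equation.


dT = -0.5 - (-28) = 27.5 K
term1 = a/(2h) = 0.153/(2*22) = 0.003477272727
term2 = a^2/(8k) = 0.153^2/(8*0.85) = 0.0034425
t = rho*dH*1000/dT * (term1 + term2)
t = 838*213*1000/27.5 * (0.003477272727 + 0.0034425)
t = 44914 s

44914


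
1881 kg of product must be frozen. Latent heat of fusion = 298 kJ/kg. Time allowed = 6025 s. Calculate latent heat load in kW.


Q_lat = m * h_fg / t
Q_lat = 1881 * 298 / 6025
Q_lat = 93.04 kW

93.04


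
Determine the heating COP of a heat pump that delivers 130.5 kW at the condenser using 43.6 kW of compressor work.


COP_hp = Q_cond / W
COP_hp = 130.5 / 43.6
COP_hp = 2.993

2.993


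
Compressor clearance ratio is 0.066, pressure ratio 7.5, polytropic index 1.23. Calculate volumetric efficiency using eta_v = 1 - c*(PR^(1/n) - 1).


PR^(1/n) = 7.5^(1/1.23) = 5.14555141
eta_v = 1 - 0.066 * (5.14555141 - 1)
eta_v = 0.7264

0.7264


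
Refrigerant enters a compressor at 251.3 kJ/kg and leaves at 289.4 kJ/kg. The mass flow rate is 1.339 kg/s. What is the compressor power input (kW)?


dh = 289.4 - 251.3 = 38.1 kJ/kg
W = m_dot * dh = 1.339 * 38.1 = 51.02 kW

51.02


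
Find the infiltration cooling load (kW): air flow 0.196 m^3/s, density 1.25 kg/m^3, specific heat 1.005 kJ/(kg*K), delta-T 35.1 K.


Q = V_dot * rho * cp * dT
Q = 0.196 * 1.25 * 1.005 * 35.1
Q = 8.642 kW

8.642


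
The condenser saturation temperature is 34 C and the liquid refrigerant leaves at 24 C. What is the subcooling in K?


Subcooling = T_cond - T_liquid
Subcooling = 34 - 24
Subcooling = 10 K

10


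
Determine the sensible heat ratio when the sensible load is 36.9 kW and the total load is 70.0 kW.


SHR = Q_sensible / Q_total
SHR = 36.9 / 70.0
SHR = 0.527

0.527


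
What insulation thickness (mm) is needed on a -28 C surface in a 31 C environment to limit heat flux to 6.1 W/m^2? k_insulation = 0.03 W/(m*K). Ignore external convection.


dT = 31 - (-28) = 59 K
thickness = k * dT / q_max * 1000
thickness = 0.03 * 59 / 6.1 * 1000
thickness = 290.2 mm

290.2


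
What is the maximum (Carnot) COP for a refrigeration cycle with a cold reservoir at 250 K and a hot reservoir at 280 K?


dT = 280 - 250 = 30 K
COP_carnot = T_cold / dT = 250 / 30
COP_carnot = 8.333

8.333


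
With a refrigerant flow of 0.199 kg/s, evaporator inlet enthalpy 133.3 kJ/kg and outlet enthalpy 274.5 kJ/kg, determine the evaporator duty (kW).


dh = 274.5 - 133.3 = 141.2 kJ/kg
Q_evap = m_dot * dh = 0.199 * 141.2
Q_evap = 28.1 kW

28.1


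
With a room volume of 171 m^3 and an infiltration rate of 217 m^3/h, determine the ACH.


ACH = flow / volume
ACH = 217 / 171
ACH = 1.269

1.269


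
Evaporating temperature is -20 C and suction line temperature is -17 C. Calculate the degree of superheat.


Superheat = T_suction - T_evap
Superheat = -17 - (-20)
Superheat = 3 K

3


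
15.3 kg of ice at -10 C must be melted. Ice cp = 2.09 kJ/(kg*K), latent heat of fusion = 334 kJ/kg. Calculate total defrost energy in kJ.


Sensible heat = cp * dT = 2.09 * 10 = 20.9 kJ/kg
Total per kg = 20.9 + 334 = 354.9 kJ/kg
Q = m * total = 15.3 * 354.9
Q = 5430.0 kJ

5430.0


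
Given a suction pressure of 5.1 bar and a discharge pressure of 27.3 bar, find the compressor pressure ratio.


PR = P_high / P_low
PR = 27.3 / 5.1
PR = 5.353

5.353


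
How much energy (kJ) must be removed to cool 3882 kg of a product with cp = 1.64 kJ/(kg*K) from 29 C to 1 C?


dT = 29 - (1) = 28 K
Q = m * cp * dT = 3882 * 1.64 * 28
Q = 178261 kJ

178261


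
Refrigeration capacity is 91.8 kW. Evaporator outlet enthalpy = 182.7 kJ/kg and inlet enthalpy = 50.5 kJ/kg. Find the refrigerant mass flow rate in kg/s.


dh = 182.7 - 50.5 = 132.2 kJ/kg
m_dot = Q / dh = 91.8 / 132.2 = 0.6944 kg/s

0.6944


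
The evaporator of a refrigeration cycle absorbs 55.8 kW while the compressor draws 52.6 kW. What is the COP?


COP = Q_evap / W
COP = 55.8 / 52.6
COP = 1.061

1.061


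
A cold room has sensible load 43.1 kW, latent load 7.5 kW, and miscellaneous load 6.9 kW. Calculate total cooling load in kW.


Q_total = Q_s + Q_l + Q_misc
Q_total = 43.1 + 7.5 + 6.9
Q_total = 57.5 kW

57.5


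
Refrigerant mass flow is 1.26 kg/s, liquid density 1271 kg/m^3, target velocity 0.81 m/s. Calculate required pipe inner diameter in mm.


A = m_dot / (rho * v) = 1.26 / (1271 * 0.81) = 0.001223883207 m^2
d = sqrt(4*A/pi) * 1000
d = 39.5 mm

39.5


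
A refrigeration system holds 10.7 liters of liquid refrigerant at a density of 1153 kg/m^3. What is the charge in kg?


Charge = V * rho / 1000
Charge = 10.7 * 1153 / 1000
Charge = 12.34 kg

12.34


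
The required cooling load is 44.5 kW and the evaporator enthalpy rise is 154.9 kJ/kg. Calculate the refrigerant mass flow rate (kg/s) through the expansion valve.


m_dot = Q / dh
m_dot = 44.5 / 154.9
m_dot = 0.2873 kg/s

0.2873


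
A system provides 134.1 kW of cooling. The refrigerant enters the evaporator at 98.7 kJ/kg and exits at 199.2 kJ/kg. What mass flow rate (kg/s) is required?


dh = 199.2 - 98.7 = 100.5 kJ/kg
m_dot = Q / dh = 134.1 / 100.5 = 1.3343 kg/s

1.3343


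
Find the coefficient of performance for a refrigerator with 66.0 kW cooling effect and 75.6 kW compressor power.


COP = Q_evap / W
COP = 66.0 / 75.6
COP = 0.873

0.873


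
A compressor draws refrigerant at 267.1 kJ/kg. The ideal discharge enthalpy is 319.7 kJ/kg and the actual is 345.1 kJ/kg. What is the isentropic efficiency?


dh_ideal = 319.7 - 267.1 = 52.6 kJ/kg
dh_actual = 345.1 - 267.1 = 78.0 kJ/kg
eta_s = dh_ideal / dh_actual = 52.6 / 78.0
eta_s = 0.6744

0.6744


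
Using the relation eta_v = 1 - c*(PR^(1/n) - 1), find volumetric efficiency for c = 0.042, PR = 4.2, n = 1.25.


PR^(1/n) = 4.2^(1/1.25) = 3.15209597
eta_v = 1 - 0.042 * (3.15209597 - 1)
eta_v = 0.9096

0.9096


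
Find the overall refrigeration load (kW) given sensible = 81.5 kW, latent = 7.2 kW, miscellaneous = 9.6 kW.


Q_total = Q_s + Q_l + Q_misc
Q_total = 81.5 + 7.2 + 9.6
Q_total = 98.3 kW

98.3


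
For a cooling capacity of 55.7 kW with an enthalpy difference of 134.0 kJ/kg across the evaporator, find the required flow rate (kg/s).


m_dot = Q / dh
m_dot = 55.7 / 134.0
m_dot = 0.4157 kg/s

0.4157


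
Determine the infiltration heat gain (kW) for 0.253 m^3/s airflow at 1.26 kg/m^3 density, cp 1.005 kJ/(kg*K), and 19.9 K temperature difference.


Q = V_dot * rho * cp * dT
Q = 0.253 * 1.26 * 1.005 * 19.9
Q = 6.375 kW

6.375


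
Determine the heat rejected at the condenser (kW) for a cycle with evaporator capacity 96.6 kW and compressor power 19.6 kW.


Q_cond = Q_evap + W
Q_cond = 96.6 + 19.6
Q_cond = 116.2 kW

116.2


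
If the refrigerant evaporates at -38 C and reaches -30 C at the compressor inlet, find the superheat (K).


Superheat = T_suction - T_evap
Superheat = -30 - (-38)
Superheat = 8 K

8


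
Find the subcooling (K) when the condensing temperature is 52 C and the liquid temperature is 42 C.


Subcooling = T_cond - T_liquid
Subcooling = 52 - 42
Subcooling = 10 K

10


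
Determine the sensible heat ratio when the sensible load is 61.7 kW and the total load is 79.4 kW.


SHR = Q_sensible / Q_total
SHR = 61.7 / 79.4
SHR = 0.777

0.777


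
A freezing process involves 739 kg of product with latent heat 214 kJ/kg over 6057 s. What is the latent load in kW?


Q_lat = m * h_fg / t
Q_lat = 739 * 214 / 6057
Q_lat = 26.11 kW

26.11


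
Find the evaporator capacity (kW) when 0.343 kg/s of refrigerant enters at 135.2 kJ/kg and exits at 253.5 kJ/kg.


dh = 253.5 - 135.2 = 118.3 kJ/kg
Q_evap = m_dot * dh = 0.343 * 118.3
Q_evap = 40.58 kW

40.58


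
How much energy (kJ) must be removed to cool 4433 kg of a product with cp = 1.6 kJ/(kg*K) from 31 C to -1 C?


dT = 31 - (-1) = 32 K
Q = m * cp * dT = 4433 * 1.6 * 32
Q = 226970 kJ

226970


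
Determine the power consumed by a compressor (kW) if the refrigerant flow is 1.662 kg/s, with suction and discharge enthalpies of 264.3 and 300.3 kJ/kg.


dh = 300.3 - 264.3 = 36.0 kJ/kg
W = m_dot * dh = 1.662 * 36.0 = 59.83 kW

59.83


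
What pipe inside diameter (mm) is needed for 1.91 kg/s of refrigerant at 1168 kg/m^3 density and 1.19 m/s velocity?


A = m_dot / (rho * v) = 1.91 / (1168 * 1.19) = 0.001374179809 m^2
d = sqrt(4*A/pi) * 1000
d = 41.8 mm

41.8


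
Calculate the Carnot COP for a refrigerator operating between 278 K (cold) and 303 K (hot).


dT = 303 - 278 = 25 K
COP_carnot = T_cold / dT = 278 / 25
COP_carnot = 11.12

11.12


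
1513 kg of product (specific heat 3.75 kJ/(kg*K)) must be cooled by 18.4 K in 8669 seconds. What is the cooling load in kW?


Q = m * cp * dT / t
Q = 1513 * 3.75 * 18.4 / 8669
Q = 12.043 kW

12.043


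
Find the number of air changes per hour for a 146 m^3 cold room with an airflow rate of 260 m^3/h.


ACH = flow / volume
ACH = 260 / 146
ACH = 1.781

1.781


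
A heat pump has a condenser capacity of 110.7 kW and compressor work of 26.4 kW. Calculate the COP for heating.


COP_hp = Q_cond / W
COP_hp = 110.7 / 26.4
COP_hp = 4.193

4.193


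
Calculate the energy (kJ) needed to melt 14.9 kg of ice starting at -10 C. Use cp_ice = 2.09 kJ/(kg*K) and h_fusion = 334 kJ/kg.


Sensible heat = cp * dT = 2.09 * 10 = 20.9 kJ/kg
Total per kg = 20.9 + 334 = 354.9 kJ/kg
Q = m * total = 14.9 * 354.9
Q = 5288.0 kJ

5288.0


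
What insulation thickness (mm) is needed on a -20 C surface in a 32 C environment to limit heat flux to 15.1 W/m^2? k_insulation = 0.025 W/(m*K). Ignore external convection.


dT = 32 - (-20) = 52 K
thickness = k * dT / q_max * 1000
thickness = 0.025 * 52 / 15.1 * 1000
thickness = 86.1 mm

86.1


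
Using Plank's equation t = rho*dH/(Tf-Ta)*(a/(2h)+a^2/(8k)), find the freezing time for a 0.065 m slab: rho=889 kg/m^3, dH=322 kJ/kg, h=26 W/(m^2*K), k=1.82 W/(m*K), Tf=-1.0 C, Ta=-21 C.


dT = -1.0 - (-21) = 20.0 K
term1 = a/(2h) = 0.065/(2*26) = 0.00125
term2 = a^2/(8k) = 0.065^2/(8*1.82) = 0.0002901785714
t = rho*dH*1000/dT * (term1 + term2)
t = 889*322*1000/20.0 * (0.00125 + 0.0002901785714)
t = 22044 s

22044


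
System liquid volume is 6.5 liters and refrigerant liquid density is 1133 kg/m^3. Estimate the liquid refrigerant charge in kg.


Charge = V * rho / 1000
Charge = 6.5 * 1133 / 1000
Charge = 7.36 kg

7.36


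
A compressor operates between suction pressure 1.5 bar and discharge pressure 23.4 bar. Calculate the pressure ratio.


PR = P_high / P_low
PR = 23.4 / 1.5
PR = 15.6

15.6


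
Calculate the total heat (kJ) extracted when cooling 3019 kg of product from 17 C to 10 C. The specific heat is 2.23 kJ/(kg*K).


dT = 17 - (10) = 7 K
Q = m * cp * dT = 3019 * 2.23 * 7
Q = 47127 kJ

47127


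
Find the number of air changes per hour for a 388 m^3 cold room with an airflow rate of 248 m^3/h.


ACH = flow / volume
ACH = 248 / 388
ACH = 0.639

0.639


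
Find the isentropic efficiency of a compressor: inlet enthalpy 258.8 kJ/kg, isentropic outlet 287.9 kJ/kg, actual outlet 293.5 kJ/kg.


dh_ideal = 287.9 - 258.8 = 29.1 kJ/kg
dh_actual = 293.5 - 258.8 = 34.7 kJ/kg
eta_s = dh_ideal / dh_actual = 29.1 / 34.7
eta_s = 0.8386

0.8386


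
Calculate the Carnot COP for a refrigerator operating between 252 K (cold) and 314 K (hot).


dT = 314 - 252 = 62 K
COP_carnot = T_cold / dT = 252 / 62
COP_carnot = 4.065

4.065


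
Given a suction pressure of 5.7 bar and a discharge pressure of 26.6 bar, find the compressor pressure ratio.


PR = P_high / P_low
PR = 26.6 / 5.7
PR = 4.667

4.667


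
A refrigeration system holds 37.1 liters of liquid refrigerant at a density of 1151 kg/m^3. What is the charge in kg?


Charge = V * rho / 1000
Charge = 37.1 * 1151 / 1000
Charge = 42.7 kg

42.7


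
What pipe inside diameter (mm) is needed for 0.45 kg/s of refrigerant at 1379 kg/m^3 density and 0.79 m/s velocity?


A = m_dot / (rho * v) = 0.45 / (1379 * 0.79) = 0.0004130676238 m^2
d = sqrt(4*A/pi) * 1000
d = 22.9 mm

22.9


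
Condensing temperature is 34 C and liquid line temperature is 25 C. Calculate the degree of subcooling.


Subcooling = T_cond - T_liquid
Subcooling = 34 - 25
Subcooling = 9 K

9


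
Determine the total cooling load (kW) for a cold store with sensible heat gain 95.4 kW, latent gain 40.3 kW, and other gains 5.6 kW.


Q_total = Q_s + Q_l + Q_misc
Q_total = 95.4 + 40.3 + 5.6
Q_total = 141.3 kW

141.3


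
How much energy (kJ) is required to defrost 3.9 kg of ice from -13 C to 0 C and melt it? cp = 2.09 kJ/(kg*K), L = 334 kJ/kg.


Sensible heat = cp * dT = 2.09 * 13 = 27.17 kJ/kg
Total per kg = 27.17 + 334 = 361.17 kJ/kg
Q = m * total = 3.9 * 361.17
Q = 1408.6 kJ

1408.6
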